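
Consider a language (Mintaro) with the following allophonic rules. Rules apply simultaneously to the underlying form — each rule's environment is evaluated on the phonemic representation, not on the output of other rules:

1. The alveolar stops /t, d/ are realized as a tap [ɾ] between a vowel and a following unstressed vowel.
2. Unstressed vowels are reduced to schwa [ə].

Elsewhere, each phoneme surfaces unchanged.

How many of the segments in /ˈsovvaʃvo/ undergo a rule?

Segments that undergo a rule: /a/ → [ə] (rule 2); /o/ → [ə] (rule 2).
All other segments surface unchanged.

2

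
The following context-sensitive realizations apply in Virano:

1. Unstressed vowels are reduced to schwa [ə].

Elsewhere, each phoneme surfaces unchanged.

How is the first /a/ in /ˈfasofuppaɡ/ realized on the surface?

[a]

/a/ (between /f/ and /s/) fails the environment for rule 1, so it stays [a].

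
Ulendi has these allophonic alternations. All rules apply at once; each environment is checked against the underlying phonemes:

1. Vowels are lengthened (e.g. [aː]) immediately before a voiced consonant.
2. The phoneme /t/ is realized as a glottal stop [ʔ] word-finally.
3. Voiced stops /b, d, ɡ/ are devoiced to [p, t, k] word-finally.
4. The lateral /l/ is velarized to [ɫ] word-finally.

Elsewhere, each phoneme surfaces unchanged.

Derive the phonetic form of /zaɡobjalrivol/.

/z/ stays [z].
/a/ meets the environment for rule 1 (before a voiced consonant) → [aː].
/ɡ/ (between /a/ and /o/): rule 3 targets it, but not word-finally → unchanged [ɡ].
Rule 1 applies to /o/ (between /ɡ/ and /b/: before a voiced consonant) → [oː].
/b/ (between /o/ and /j/) is in the target of rule 3 but the environment (word-finally) is not met → [b].
/j/ (between /b/ and /a/): no rule targets it → [j].
/a/ — between /j/ and /l/, before a voiced consonant — surfaces as [aː] (rule 1).
/l/ (between /a/ and /r/): rule 4 targets it, but not word-finally → unchanged [l].
/r/ — not in any rule's target class → [r].
/i/ (between /r/ and /v/) occurs before a voiced consonant → [iː] by rule 1.
/v/ — not in any rule's target class → [v].
/o/ meets the environment for rule 1 (before a voiced consonant) → [oː].
/l/ — word-final, word-finally — surfaces as [ɫ] (rule 4).

[zaːɡoːbjaːlriːvoːɫ]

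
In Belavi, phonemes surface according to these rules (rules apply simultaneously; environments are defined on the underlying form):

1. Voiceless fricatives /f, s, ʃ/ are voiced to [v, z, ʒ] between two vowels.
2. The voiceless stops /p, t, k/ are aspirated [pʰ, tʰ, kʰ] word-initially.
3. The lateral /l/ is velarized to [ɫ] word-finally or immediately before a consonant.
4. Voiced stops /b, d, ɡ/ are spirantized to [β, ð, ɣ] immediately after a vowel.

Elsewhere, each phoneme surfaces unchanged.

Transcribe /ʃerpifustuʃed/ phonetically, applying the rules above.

[ʃerpivustuʒeð]

/ʃ/ (word-initial) fails the environment for rule 1, so it stays [ʃ].
/e/ stays [e].
/r/ — not in any rule's target class → [r].
/p/ (between /r/ and /i/): rule 2 targets it, but not word-initially → unchanged [p].
/i/ stays [i].
/f/ meets the environment for rule 1 (between two vowels) → [v].
/u/ (between /f/ and /s/): no rule targets it → [u].
/s/ (between /u/ and /t/) fails the environment for rule 1, so it stays [s].
/t/ — between /s/ and /u/; rule 2 does not apply here → [t].
/u/ — not in any rule's target class → [u].
/ʃ/ (between /u/ and /e/) occurs between two vowels → [ʒ] by rule 1.
/e/ (between /ʃ/ and /d/): no rule targets it → [e].
/d/ meets the environment for rule 4 (immediately after a vowel) → [ð].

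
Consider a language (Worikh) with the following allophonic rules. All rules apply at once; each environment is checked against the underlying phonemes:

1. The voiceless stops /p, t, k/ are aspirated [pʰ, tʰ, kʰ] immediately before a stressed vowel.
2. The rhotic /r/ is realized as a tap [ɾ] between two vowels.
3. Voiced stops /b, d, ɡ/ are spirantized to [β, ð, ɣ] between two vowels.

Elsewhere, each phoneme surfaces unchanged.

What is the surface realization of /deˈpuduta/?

/d/ (word-initial): rule 3 targets it, but not between two vowels → unchanged [d].
/p/ meets the environment for rule 1 (immediately before a stressed vowel) → [pʰ].
/d/ meets the environment for rule 3 (between two vowels) → [ð].
/t/ (between /u/ and /a/) fails the environment for rule 1, so it stays [t].

[deˈpʰuðuta]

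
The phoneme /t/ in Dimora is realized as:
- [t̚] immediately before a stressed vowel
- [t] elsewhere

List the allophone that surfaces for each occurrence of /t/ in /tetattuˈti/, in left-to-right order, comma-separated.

[t], [t], [t], [t], [t̚]

Occurrence 1 (position 1): no conditioning environment matches → elsewhere allophone [t].
Occurrence 2 (position 3): no conditioning environment matches → elsewhere allophone [t].
Occurrence 3 (position 5): no conditioning environment matches → elsewhere allophone [t].
Occurrence 4 (position 6): no conditioning environment matches → elsewhere allophone [t].
Occurrence 5 (position 8): immediately before a stressed vowel → [t̚].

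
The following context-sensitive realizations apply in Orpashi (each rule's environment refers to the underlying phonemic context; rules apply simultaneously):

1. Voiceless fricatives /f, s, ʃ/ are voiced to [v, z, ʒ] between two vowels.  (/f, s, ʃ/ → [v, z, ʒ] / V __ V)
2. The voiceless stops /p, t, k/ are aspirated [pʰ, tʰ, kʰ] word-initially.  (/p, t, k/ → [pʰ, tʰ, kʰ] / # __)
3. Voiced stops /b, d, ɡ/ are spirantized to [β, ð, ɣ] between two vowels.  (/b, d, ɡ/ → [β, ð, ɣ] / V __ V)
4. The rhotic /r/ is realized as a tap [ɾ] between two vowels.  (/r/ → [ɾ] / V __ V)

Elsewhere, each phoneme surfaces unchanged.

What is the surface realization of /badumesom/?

[baðumezom]

/b/ — word-initial; rule 3 does not apply here → [b].
/d/ — between /a/ and /u/, between two vowels — surfaces as [ð] (rule 3).
Rule 1 applies to /s/ (between /e/ and /o/: between two vowels) → [z].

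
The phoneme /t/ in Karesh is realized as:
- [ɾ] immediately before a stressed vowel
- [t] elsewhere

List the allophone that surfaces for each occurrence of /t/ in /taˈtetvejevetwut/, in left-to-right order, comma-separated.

[t], [ɾ], [t], [t], [t]

Occurrence 1 (position 1): no conditioning environment matches → elsewhere allophone [t].
Occurrence 2 (position 3): immediately before a stressed vowel → [ɾ].
Occurrence 3 (position 5): no conditioning environment matches → elsewhere allophone [t].
Occurrence 4 (position 12): no conditioning environment matches → elsewhere allophone [t].
Occurrence 5 (position 15): no conditioning environment matches → elsewhere allophone [t].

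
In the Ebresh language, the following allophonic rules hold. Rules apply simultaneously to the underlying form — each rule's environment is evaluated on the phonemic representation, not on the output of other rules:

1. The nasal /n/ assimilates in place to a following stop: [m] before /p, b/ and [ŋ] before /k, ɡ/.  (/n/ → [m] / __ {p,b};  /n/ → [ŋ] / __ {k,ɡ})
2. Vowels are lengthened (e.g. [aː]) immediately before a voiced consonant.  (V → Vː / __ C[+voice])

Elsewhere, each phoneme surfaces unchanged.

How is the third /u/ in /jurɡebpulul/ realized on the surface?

[uː]

/u/ — between /l/ and /l/, before a voiced consonant — surfaces as [uː] (rule 2).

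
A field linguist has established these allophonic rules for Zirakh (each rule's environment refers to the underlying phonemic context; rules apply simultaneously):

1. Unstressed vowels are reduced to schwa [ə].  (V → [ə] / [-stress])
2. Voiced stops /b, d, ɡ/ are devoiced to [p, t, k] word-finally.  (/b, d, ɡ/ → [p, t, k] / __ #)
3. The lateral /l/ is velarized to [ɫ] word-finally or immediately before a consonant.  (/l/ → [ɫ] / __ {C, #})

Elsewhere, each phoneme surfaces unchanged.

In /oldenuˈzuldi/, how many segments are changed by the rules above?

Segments that undergo a rule: /o/ → [ə] (rule 1); /l/ → [ɫ] (rule 3); /e/ → [ə] (rule 1); /u/ → [ə] (rule 1); /l/ → [ɫ] (rule 3); /i/ → [ə] (rule 1).
All other segments surface unchanged.

6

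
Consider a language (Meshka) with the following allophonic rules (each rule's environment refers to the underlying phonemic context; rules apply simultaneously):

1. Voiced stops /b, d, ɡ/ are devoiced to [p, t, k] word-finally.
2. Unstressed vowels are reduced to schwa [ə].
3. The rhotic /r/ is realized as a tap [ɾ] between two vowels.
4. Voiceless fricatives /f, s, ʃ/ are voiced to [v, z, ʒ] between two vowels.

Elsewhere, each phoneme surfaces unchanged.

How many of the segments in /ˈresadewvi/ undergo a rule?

4

Segments that undergo a rule: /s/ → [z] (rule 4); /a/ → [ə] (rule 2); /e/ → [ə] (rule 2); /i/ → [ə] (rule 2).
All other segments surface unchanged.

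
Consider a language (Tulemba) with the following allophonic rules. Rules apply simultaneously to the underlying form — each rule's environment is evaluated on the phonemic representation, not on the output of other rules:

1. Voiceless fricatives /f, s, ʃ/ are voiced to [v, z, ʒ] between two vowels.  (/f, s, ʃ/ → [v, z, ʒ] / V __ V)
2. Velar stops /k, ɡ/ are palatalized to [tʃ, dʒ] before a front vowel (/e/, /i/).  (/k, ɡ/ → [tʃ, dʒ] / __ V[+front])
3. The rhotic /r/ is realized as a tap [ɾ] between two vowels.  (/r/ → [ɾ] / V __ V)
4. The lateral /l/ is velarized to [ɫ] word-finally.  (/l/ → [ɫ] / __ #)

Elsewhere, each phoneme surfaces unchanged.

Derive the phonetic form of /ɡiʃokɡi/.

[dʒiʒokdʒi]

/ɡ/ (word-initial) occurs before a front vowel → [dʒ] by rule 2.
/i/ stays [i].
Rule 1 applies to /ʃ/ (between /i/ and /o/: between two vowels) → [ʒ].
/o/ (between /ʃ/ and /k/): no rule targets it → [o].
/k/ (between /o/ and /ɡ/) is in the target of rule 2 but the environment (before a front vowel) is not met → [k].
Rule 2 applies to /ɡ/ (between /k/ and /i/: before a front vowel) → [dʒ].
/i/ stays [i].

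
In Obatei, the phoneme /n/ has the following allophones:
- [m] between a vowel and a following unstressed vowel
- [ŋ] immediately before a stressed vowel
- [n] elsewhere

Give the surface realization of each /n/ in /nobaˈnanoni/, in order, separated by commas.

[n], [ŋ], [m], [m]

Occurrence 1 (position 1): no conditioning environment matches → elsewhere allophone [n].
Occurrence 2 (position 5): immediately before a stressed vowel → [ŋ].
Occurrence 3 (position 7): between a vowel and a following unstressed vowel → [m].
Occurrence 4 (position 9): between a vowel and a following unstressed vowel → [m].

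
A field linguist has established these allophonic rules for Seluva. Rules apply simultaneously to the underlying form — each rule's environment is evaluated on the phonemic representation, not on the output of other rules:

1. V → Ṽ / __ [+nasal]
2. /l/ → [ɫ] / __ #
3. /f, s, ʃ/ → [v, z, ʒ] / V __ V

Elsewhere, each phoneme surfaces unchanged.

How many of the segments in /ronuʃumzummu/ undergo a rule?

Segments that undergo a rule: /o/ → [õ] (rule 1); /ʃ/ → [ʒ] (rule 3); /u/ → [ũ] (rule 1); /u/ → [ũ] (rule 1).
All other segments surface unchanged.

4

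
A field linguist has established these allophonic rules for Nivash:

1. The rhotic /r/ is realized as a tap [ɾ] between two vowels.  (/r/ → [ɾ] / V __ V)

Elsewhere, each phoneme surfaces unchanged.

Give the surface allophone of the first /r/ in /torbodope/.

/r/ (between /o/ and /b/) fails the environment for rule 1, so it stays [r].

[r]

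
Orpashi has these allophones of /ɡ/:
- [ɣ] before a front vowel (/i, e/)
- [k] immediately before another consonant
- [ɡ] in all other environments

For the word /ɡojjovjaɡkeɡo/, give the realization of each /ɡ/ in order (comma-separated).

Occurrence 1 (position 1): no conditioning environment matches → elsewhere allophone [ɡ].
Occurrence 2 (position 9): immediately before another consonant → [k].
Occurrence 3 (position 12): no conditioning environment matches → elsewhere allophone [ɡ].

[ɡ], [k], [ɡ]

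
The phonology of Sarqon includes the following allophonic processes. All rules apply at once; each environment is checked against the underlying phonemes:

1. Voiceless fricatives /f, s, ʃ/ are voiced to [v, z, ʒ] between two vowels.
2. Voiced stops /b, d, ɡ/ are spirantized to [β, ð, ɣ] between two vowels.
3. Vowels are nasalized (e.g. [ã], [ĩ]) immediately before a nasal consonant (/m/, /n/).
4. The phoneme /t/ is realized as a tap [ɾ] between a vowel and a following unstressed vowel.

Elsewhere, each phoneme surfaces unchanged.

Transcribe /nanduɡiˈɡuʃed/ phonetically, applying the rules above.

/a/ (between /n/ and /n/): before a nasal consonant, so rule 3 applies → [ã].
/d/ (between /n/ and /u/) fails the environment for rule 2, so it stays [d].
/u/ — between /d/ and /ɡ/; rule 3 does not apply here → [u].
/ɡ/ meets the environment for rule 2 (between two vowels) → [ɣ].
/i/ (between /ɡ/ and /ɡ/) is in the target of rule 3 but the environment (before a nasal consonant) is not met → [i].
/ɡ/ — between /i/ and /u/, between two vowels — surfaces as [ɣ] (rule 2).
/u/ (between /ɡ/ and /ʃ/) is in the target of rule 3 but the environment (before a nasal consonant) is not met → [u].
/ʃ/ meets the environment for rule 1 (between two vowels) → [ʒ].
/e/ (between /ʃ/ and /d/) fails the environment for rule 3, so it stays [e].
/d/ (word-final): rule 2 targets it, but not between two vowels → unchanged [d].

[nãnduɣiˈɣuʒed]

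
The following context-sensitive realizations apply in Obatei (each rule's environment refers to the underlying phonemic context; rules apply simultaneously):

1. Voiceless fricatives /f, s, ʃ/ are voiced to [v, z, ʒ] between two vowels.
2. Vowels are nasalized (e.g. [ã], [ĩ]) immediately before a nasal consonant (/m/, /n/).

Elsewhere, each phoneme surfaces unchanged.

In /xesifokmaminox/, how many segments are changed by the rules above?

4

Segments that undergo a rule: /s/ → [z] (rule 1); /f/ → [v] (rule 1); /a/ → [ã] (rule 2); /i/ → [ĩ] (rule 2).
All other segments surface unchanged.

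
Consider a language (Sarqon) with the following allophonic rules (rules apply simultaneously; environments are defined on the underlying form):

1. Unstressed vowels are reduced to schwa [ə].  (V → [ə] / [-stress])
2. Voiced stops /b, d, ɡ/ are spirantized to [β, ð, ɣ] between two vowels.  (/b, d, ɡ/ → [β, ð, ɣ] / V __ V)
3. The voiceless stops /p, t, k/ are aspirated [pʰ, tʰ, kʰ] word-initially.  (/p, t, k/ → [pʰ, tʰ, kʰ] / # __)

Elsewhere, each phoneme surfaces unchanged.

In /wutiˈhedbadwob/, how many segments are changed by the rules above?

Segments that undergo a rule: /u/ → [ə] (rule 1); /i/ → [ə] (rule 1); /a/ → [ə] (rule 1); /o/ → [ə] (rule 1).
All other segments surface unchanged.

4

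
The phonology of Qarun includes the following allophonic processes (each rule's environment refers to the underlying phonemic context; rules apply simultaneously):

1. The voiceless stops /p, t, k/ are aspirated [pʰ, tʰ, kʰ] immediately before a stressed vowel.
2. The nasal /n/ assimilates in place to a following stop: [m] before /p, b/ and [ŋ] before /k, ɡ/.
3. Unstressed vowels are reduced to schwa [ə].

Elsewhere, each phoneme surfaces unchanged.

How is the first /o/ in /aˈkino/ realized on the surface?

/o/ — word-final, in an unstressed syllable — surfaces as [ə] (rule 3).

[ə]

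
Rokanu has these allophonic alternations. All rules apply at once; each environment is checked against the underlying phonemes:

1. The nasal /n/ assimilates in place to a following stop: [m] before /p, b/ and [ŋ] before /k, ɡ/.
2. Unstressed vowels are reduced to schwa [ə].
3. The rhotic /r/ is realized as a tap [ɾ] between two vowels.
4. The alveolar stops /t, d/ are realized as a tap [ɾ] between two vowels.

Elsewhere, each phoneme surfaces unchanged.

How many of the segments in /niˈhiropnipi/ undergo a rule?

Segments that undergo a rule: /i/ → [ə] (rule 2); /r/ → [ɾ] (rule 3); /o/ → [ə] (rule 2); /i/ → [ə] (rule 2); /i/ → [ə] (rule 2).
All other segments surface unchanged.

5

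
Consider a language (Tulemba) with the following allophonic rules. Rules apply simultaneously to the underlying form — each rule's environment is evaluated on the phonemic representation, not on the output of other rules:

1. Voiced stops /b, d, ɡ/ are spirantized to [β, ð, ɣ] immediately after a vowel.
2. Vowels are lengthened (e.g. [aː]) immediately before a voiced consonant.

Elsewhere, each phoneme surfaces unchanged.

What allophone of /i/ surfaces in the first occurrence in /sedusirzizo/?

/i/ meets the environment for rule 2 (before a voiced consonant) → [iː].

[iː]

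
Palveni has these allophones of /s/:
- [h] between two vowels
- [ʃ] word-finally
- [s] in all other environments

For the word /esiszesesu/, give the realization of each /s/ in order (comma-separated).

[h], [s], [h], [h]

Occurrence 1 (position 2): between two vowels → [h].
Occurrence 2 (position 4): no conditioning environment matches → elsewhere allophone [s].
Occurrence 3 (position 7): between two vowels → [h].
Occurrence 4 (position 9): between two vowels → [h].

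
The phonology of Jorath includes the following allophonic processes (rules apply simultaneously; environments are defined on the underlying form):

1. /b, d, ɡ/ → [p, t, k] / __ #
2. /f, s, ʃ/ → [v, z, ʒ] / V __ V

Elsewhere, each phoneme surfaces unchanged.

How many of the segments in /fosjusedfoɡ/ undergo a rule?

Segments that undergo a rule: /s/ → [z] (rule 2); /ɡ/ → [k] (rule 1).
All other segments surface unchanged.

2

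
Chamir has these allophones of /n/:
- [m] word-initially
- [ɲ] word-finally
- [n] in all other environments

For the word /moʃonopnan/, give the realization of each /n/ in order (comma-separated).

Occurrence 1 (position 5): no conditioning environment matches → elsewhere allophone [n].
Occurrence 2 (position 8): no conditioning environment matches → elsewhere allophone [n].
Occurrence 3 (position 10): word-finally → [ɲ].

[n], [n], [ɲ]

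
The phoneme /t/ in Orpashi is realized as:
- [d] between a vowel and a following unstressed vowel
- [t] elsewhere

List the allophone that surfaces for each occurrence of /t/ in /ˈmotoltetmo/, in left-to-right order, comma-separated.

[d], [t], [t]

Occurrence 1 (position 3): between a vowel and a following unstressed vowel → [d].
Occurrence 2 (position 6): no conditioning environment matches → elsewhere allophone [t].
Occurrence 3 (position 8): no conditioning environment matches → elsewhere allophone [t].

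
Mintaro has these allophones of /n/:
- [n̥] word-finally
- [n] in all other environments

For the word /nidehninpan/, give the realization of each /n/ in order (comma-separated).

Occurrence 1 (position 1): no conditioning environment matches → elsewhere allophone [n].
Occurrence 2 (position 6): no conditioning environment matches → elsewhere allophone [n].
Occurrence 3 (position 8): no conditioning environment matches → elsewhere allophone [n].
Occurrence 4 (position 11): word-finally → [n̥].

[n], [n], [n], [n̥]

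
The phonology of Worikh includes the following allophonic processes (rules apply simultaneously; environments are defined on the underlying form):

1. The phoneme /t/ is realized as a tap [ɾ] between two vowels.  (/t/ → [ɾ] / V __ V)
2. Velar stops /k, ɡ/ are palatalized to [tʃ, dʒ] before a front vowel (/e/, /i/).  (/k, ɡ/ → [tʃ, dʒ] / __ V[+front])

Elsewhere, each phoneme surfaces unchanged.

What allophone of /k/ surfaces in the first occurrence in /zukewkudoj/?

Rule 2 applies to /k/ (between /u/ and /e/: before a front vowel) → [tʃ].

[tʃ]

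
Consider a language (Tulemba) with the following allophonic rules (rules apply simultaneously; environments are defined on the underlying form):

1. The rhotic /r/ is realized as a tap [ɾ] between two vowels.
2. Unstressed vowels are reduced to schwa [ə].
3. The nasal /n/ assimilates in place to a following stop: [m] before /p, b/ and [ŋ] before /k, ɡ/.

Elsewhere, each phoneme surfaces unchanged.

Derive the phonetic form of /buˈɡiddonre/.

/u/ (between /b/ and /ɡ/) occurs in an unstressed syllable → [ə] by rule 2.
/i/ (between /ɡ/ and /d/) fails the environment for rule 2, so it stays [i].
/o/ — between /d/ and /n/, in an unstressed syllable — surfaces as [ə] (rule 2).
/n/ (between /o/ and /r/): rule 3 targets it, but not before a labial or velar stop → unchanged [n].
/r/ (between /n/ and /e/) is in the target of rule 1 but the environment (between two vowels) is not met → [r].
Rule 2 applies to /e/ (word-final: in an unstressed syllable) → [ə].

[bəˈɡiddənrə]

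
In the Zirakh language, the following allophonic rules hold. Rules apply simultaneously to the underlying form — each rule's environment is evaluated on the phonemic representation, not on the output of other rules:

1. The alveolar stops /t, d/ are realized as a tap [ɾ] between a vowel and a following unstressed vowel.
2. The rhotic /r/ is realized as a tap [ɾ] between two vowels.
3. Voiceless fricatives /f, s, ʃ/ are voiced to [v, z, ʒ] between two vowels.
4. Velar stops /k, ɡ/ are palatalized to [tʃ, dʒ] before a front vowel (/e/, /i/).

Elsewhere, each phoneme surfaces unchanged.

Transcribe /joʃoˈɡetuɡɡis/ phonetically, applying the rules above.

[joʒoˈdʒeɾuɡdʒis]

/j/ (word-initial) is unaffected → [j].
/o/ (between /j/ and /ʃ/): no rule targets it → [o].
/ʃ/ (between /o/ and /o/): between two vowels, so rule 3 applies → [ʒ].
/o/ (between /ʃ/ and /ɡ/): no rule targets it → [o].
/ɡ/ (between /o/ and /e/): before a front vowel, so rule 4 applies → [dʒ].
/e/ (between /ɡ/ and /t/): no rule targets it → [e].
Rule 1 applies to /t/ (between /e/ and /u/: between a vowel and a following unstressed vowel) → [ɾ].
/u/ (between /t/ and /ɡ/) is unaffected → [u].
/ɡ/ — between /u/ and /ɡ/; rule 4 does not apply here → [ɡ].
/ɡ/ (between /ɡ/ and /i/): before a front vowel, so rule 4 applies → [dʒ].
/i/ — not in any rule's target class → [i].
/s/ (word-final): rule 3 targets it, but not between two vowels → unchanged [s].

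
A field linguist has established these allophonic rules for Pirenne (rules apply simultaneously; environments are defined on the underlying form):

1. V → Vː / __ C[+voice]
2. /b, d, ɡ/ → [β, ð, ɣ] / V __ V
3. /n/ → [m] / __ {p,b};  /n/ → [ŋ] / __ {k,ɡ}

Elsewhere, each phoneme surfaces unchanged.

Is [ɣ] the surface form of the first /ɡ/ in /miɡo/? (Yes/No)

/ɡ/ (between /i/ and /o/) occurs between two vowels → [ɣ] by rule 2.
The actual realization is [ɣ], which matches [ɣ].

Yes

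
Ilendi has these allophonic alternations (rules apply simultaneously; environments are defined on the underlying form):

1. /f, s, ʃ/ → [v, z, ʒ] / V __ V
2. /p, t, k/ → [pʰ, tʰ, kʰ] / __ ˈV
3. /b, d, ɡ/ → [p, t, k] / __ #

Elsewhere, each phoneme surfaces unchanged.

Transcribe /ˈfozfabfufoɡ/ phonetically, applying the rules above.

[ˈfozfabfuvok]

/f/ (word-initial) is in the target of rule 1 but the environment (between two vowels) is not met → [f].
/f/ — between /z/ and /a/; rule 1 does not apply here → [f].
/b/ (between /a/ and /f/): rule 3 targets it, but not word-finally → unchanged [b].
/f/ (between /b/ and /u/): rule 1 targets it, but not between two vowels → unchanged [f].
/f/ (between /u/ and /o/): between two vowels, so rule 1 applies → [v].
/ɡ/ (word-final): word-finally, so rule 3 applies → [k].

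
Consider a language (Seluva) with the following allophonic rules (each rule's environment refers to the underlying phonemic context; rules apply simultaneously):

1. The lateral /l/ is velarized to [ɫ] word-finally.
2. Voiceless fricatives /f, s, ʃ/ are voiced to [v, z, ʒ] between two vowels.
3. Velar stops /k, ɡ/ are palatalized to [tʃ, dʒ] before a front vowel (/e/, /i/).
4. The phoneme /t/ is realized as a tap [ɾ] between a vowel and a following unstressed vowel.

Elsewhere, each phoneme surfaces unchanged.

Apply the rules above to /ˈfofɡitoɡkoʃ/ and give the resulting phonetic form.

[ˈfofdʒiɾoɡkoʃ]

/f/ — word-initial; rule 2 does not apply here → [f].
/f/ — between /o/ and /ɡ/; rule 2 does not apply here → [f].
/ɡ/ (between /f/ and /i/): before a front vowel, so rule 3 applies → [dʒ].
Rule 4 applies to /t/ (between /i/ and /o/: between a vowel and a following unstressed vowel) → [ɾ].
/ɡ/ — between /o/ and /k/; rule 3 does not apply here → [ɡ].
/k/ — between /ɡ/ and /o/; rule 3 does not apply here → [k].
/ʃ/ (word-final) is in the target of rule 2 but the environment (between two vowels) is not met → [ʃ].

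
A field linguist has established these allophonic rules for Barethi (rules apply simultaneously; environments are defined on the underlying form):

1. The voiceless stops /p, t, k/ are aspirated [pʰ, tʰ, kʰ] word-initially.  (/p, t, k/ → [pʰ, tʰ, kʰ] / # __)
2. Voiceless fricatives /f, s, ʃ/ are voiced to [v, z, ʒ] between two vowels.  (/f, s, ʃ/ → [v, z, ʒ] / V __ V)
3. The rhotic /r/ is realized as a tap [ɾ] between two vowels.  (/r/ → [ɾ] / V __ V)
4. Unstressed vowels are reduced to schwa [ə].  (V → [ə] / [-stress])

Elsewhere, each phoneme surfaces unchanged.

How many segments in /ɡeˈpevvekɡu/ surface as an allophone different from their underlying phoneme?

Segments that undergo a rule: /e/ → [ə] (rule 4); /e/ → [ə] (rule 4); /u/ → [ə] (rule 4).
All other segments surface unchanged.

3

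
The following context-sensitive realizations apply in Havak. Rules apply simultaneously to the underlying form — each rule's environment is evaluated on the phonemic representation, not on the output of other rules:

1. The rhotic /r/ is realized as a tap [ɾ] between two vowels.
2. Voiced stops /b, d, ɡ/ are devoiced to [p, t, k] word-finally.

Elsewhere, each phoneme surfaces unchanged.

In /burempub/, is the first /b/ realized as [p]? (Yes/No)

No

/b/ (word-initial) fails the environment for rule 2, so it stays [b].
The actual realization is [b], not [p].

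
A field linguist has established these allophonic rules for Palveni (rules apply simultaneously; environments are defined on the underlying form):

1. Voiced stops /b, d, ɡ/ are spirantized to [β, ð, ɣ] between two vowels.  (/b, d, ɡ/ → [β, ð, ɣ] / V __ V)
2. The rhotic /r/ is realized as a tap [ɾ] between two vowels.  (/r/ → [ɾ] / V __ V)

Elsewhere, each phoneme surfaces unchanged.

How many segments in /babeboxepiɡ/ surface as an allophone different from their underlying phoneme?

2

Segments that undergo a rule: /b/ → [β] (rule 1); /b/ → [β] (rule 1).
All other segments surface unchanged.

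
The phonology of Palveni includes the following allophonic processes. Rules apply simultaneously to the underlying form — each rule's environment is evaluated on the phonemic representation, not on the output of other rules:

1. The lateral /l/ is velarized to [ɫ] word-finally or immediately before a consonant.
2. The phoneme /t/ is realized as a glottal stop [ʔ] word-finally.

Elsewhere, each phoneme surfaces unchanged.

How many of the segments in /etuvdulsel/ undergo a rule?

Segments that undergo a rule: /l/ → [ɫ] (rule 1); /l/ → [ɫ] (rule 1).
All other segments surface unchanged.

2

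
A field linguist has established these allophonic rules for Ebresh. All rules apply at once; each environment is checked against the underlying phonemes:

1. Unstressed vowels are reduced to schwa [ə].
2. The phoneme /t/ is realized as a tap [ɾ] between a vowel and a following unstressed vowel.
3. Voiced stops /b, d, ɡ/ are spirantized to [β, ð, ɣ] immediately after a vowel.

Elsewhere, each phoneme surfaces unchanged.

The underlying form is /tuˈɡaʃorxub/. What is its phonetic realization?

[təˈɣaʃərxəβ]

/t/ (word-initial) fails the environment for rule 2, so it stays [t].
/u/ (between /t/ and /ɡ/): in an unstressed syllable, so rule 1 applies → [ə].
/ɡ/ (between /u/ and /a/) occurs immediately after a vowel → [ɣ] by rule 3.
/a/ — between /ɡ/ and /ʃ/; rule 1 does not apply here → [a].
/ʃ/ — not in any rule's target class → [ʃ].
/o/ (between /ʃ/ and /r/) occurs in an unstressed syllable → [ə] by rule 1.
/r/ (between /o/ and /x/) is unaffected → [r].
/x/ — not in any rule's target class → [x].
/u/ (between /x/ and /b/): in an unstressed syllable, so rule 1 applies → [ə].
/b/ (word-final) occurs immediately after a vowel → [β] by rule 3.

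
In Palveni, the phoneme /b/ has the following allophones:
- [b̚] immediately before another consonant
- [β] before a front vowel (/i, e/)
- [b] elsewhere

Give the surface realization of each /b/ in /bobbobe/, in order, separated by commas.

Occurrence 1 (position 1): no conditioning environment matches → elsewhere allophone [b].
Occurrence 2 (position 3): immediately before another consonant → [b̚].
Occurrence 3 (position 4): no conditioning environment matches → elsewhere allophone [b].
Occurrence 4 (position 6): before a front vowel (/i, e/) → [β].

[b], [b̚], [b], [β]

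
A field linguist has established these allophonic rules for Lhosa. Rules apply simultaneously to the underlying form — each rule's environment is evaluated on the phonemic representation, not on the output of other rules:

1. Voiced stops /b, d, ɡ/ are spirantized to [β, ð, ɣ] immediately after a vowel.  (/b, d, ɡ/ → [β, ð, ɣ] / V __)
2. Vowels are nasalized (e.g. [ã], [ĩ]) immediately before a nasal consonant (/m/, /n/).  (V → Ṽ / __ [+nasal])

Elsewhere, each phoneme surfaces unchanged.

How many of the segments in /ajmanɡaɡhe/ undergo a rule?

2

Segments that undergo a rule: /a/ → [ã] (rule 2); /ɡ/ → [ɣ] (rule 1).
All other segments surface unchanged.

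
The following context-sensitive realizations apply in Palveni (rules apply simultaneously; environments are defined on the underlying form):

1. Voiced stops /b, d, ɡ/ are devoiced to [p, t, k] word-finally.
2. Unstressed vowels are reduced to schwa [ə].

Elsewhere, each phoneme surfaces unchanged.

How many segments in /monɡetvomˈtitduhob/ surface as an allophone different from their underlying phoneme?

6

Segments that undergo a rule: /o/ → [ə] (rule 2); /e/ → [ə] (rule 2); /o/ → [ə] (rule 2); /u/ → [ə] (rule 2); /o/ → [ə] (rule 2); /b/ → [p] (rule 1).
All other segments surface unchanged.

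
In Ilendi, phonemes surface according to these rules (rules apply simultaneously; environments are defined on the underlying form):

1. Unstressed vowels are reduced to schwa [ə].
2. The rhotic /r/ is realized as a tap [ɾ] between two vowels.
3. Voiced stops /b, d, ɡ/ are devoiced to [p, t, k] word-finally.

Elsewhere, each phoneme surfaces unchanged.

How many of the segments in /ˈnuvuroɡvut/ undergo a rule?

4

Segments that undergo a rule: /u/ → [ə] (rule 1); /r/ → [ɾ] (rule 2); /o/ → [ə] (rule 1); /u/ → [ə] (rule 1).
All other segments surface unchanged.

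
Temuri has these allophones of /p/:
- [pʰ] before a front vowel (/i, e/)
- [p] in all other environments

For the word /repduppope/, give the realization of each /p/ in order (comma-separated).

Occurrence 1 (position 3): no conditioning environment matches → elsewhere allophone [p].
Occurrence 2 (position 6): no conditioning environment matches → elsewhere allophone [p].
Occurrence 3 (position 7): no conditioning environment matches → elsewhere allophone [p].
Occurrence 4 (position 9): before a front vowel (/i, e/) → [pʰ].

[p], [p], [p], [pʰ]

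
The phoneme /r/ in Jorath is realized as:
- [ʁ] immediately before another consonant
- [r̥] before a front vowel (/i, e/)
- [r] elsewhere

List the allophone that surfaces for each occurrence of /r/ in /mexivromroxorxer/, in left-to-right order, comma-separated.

[r], [r], [ʁ], [r]

Occurrence 1 (position 6): no conditioning environment matches → elsewhere allophone [r].
Occurrence 2 (position 9): no conditioning environment matches → elsewhere allophone [r].
Occurrence 3 (position 13): immediately before another consonant → [ʁ].
Occurrence 4 (position 16): no conditioning environment matches → elsewhere allophone [r].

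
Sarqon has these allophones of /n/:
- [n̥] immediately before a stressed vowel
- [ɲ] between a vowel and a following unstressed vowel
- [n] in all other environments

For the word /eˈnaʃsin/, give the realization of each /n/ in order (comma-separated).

[n̥], [n]

Occurrence 1 (position 2): immediately before a stressed vowel → [n̥].
Occurrence 2 (position 7): no conditioning environment matches → elsewhere allophone [n].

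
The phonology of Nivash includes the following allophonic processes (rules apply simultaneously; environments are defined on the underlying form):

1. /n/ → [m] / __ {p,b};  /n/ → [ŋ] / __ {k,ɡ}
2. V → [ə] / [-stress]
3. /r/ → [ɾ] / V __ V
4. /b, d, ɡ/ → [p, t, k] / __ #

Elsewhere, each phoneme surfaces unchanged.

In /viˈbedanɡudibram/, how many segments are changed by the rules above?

Segments that undergo a rule: /i/ → [ə] (rule 2); /a/ → [ə] (rule 2); /n/ → [ŋ] (rule 1); /u/ → [ə] (rule 2); /i/ → [ə] (rule 2); /a/ → [ə] (rule 2).
All other segments surface unchanged.

6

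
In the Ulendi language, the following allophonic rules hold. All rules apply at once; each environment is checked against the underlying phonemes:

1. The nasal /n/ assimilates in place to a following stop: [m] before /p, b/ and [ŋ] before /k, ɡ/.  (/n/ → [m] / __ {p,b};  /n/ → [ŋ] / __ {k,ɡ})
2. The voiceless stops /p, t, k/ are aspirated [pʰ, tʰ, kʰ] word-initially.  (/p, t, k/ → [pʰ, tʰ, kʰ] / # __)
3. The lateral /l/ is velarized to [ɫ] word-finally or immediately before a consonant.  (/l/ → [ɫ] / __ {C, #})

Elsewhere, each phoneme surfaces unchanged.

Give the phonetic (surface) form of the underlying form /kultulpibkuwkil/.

/k/ (word-initial): word-initially, so rule 2 applies → [kʰ].
/u/ (between /k/ and /l/) is unaffected → [u].
Rule 3 applies to /l/ (between /u/ and /t/: word-finally or immediately before a consonant) → [ɫ].
/t/ (between /l/ and /u/): rule 2 targets it, but not word-initially → unchanged [t].
/u/ — not in any rule's target class → [u].
Rule 3 applies to /l/ (between /u/ and /p/: word-finally or immediately before a consonant) → [ɫ].
/p/ (between /l/ and /i/) is in the target of rule 2 but the environment (word-initially) is not met → [p].
/i/ — not in any rule's target class → [i].
/b/ (between /i/ and /k/) is unaffected → [b].
/k/ — between /b/ and /u/; rule 2 does not apply here → [k].
/u/ (between /k/ and /w/): no rule targets it → [u].
/w/ (between /u/ and /k/): no rule targets it → [w].
/k/ — between /w/ and /i/; rule 2 does not apply here → [k].
/i/ — not in any rule's target class → [i].
/l/ — word-final, word-finally or immediately before a consonant — surfaces as [ɫ] (rule 3).

[kʰuɫtuɫpibkuwkiɫ]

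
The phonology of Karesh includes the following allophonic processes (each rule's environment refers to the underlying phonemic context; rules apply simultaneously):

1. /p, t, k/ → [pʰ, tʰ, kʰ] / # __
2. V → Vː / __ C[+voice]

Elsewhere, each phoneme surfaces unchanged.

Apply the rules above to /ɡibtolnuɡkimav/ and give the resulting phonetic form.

[ɡiːbtoːlnuːɡkiːmaːv]

/i/ meets the environment for rule 2 (before a voiced consonant) → [iː].
/t/ (between /b/ and /o/): rule 1 targets it, but not word-initially → unchanged [t].
/o/ (between /t/ and /l/): before a voiced consonant, so rule 2 applies → [oː].
/u/ meets the environment for rule 2 (before a voiced consonant) → [uː].
/k/ (between /ɡ/ and /i/): rule 1 targets it, but not word-initially → unchanged [k].
/i/ — between /k/ and /m/, before a voiced consonant — surfaces as [iː] (rule 2).
/a/ (between /m/ and /v/): before a voiced consonant, so rule 2 applies → [aː].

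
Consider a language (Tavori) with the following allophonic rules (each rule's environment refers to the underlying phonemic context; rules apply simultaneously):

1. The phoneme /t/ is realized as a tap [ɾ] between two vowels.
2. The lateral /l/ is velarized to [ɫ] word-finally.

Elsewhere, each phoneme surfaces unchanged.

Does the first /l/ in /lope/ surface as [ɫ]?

/l/ — word-initial; rule 2 does not apply here → [l].
The actual realization is [l], not [ɫ].

No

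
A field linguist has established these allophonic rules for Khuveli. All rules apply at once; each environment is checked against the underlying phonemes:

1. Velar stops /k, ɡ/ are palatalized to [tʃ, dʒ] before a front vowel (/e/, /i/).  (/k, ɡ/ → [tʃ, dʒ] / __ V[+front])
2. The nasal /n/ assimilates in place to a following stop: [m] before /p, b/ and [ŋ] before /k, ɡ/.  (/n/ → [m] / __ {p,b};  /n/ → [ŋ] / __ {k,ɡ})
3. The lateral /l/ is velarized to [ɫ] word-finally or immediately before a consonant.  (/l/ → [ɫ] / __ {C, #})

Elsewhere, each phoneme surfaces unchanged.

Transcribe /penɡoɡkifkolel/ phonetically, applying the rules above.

/n/ meets the environment for rule 2 (before a labial or velar stop) → [ŋ].
/ɡ/ (between /n/ and /o/) fails the environment for rule 1, so it stays [ɡ].
/ɡ/ — between /o/ and /k/; rule 1 does not apply here → [ɡ].
/k/ (between /ɡ/ and /i/) occurs before a front vowel → [tʃ] by rule 1.
/k/ (between /f/ and /o/) is in the target of rule 1 but the environment (before a front vowel) is not met → [k].
/l/ — between /o/ and /e/; rule 3 does not apply here → [l].
/l/ meets the environment for rule 3 (word-finally or immediately before a consonant) → [ɫ].

[peŋɡoɡtʃifkoleɫ]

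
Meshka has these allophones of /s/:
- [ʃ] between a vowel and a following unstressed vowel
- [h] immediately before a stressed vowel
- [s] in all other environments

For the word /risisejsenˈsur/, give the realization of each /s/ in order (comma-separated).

[ʃ], [ʃ], [s], [h]

Occurrence 1 (position 3): between a vowel and a following unstressed vowel → [ʃ].
Occurrence 2 (position 5): between a vowel and a following unstressed vowel → [ʃ].
Occurrence 3 (position 8): no conditioning environment matches → elsewhere allophone [s].
Occurrence 4 (position 11): immediately before a stressed vowel → [h].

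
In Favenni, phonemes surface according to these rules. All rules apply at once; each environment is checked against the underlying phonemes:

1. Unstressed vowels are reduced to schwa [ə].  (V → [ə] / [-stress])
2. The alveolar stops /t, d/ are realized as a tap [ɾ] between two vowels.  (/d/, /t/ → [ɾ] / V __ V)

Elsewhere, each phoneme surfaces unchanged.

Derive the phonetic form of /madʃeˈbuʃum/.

/m/ — not in any rule's target class → [m].
Rule 1 applies to /a/ (between /m/ and /d/: in an unstressed syllable) → [ə].
/d/ (between /a/ and /ʃ/): rule 2 targets it, but not between two vowels → unchanged [d].
/ʃ/ (between /d/ and /e/): no rule targets it → [ʃ].
/e/ (between /ʃ/ and /b/): in an unstressed syllable, so rule 1 applies → [ə].
/b/ (between /e/ and /u/): no rule targets it → [b].
/u/ — between /b/ and /ʃ/; rule 1 does not apply here → [u].
/ʃ/ (between /u/ and /u/) is unaffected → [ʃ].
Rule 1 applies to /u/ (between /ʃ/ and /m/: in an unstressed syllable) → [ə].
/m/ (word-final): no rule targets it → [m].

[mədʃəˈbuʃəm]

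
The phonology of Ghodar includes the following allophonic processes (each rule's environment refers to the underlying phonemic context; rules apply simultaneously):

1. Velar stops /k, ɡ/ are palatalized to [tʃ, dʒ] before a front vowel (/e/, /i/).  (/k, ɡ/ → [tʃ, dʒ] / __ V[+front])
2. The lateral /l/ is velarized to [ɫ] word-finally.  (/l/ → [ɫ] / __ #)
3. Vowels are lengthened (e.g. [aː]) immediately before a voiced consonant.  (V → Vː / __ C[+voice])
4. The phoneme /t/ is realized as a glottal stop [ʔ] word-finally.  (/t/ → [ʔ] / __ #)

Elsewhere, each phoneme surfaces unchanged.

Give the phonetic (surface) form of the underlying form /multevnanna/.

/m/ — not in any rule's target class → [m].
/u/ meets the environment for rule 3 (before a voiced consonant) → [uː].
/l/ (between /u/ and /t/) fails the environment for rule 2, so it stays [l].
/t/ (between /l/ and /e/): rule 4 targets it, but not word-finally → unchanged [t].
/e/ (between /t/ and /v/): before a voiced consonant, so rule 3 applies → [eː].
/v/ (between /e/ and /n/) is unaffected → [v].
/n/ stays [n].
/a/ meets the environment for rule 3 (before a voiced consonant) → [aː].
/n/ (between /a/ and /n/): no rule targets it → [n].
/n/ — not in any rule's target class → [n].
/a/ (word-final) is in the target of rule 3 but the environment (before a voiced consonant) is not met → [a].

[muːlteːvnaːnna]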